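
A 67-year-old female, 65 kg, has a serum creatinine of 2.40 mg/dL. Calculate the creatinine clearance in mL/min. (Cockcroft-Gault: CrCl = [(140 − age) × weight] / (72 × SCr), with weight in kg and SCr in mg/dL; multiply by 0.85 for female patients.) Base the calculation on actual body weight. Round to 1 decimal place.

23.3 mL/min

CrCl = (140 − 67) × 65 / (72 × 2.4) × 0.85 = 4745.0 / 172.80 × 0.85 ≈ 23.3 mL/min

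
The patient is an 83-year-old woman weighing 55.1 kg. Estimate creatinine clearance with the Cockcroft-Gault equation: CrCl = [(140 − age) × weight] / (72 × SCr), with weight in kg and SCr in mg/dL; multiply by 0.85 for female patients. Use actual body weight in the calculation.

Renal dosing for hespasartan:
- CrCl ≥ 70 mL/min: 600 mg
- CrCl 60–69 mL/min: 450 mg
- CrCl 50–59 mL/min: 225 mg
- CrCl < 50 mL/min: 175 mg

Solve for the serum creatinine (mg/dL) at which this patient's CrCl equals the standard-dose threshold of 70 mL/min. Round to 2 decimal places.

0.53 mg/dL

Standard dose requires CrCl ≥ 70 mL/min.
Set (140 − 83) × 55.1 × 0.85 / (72 × SCr) = 70
SCr = (140 − 83) × 55.1 × 0.85 / (72 × 70) = 0.530 mg/dL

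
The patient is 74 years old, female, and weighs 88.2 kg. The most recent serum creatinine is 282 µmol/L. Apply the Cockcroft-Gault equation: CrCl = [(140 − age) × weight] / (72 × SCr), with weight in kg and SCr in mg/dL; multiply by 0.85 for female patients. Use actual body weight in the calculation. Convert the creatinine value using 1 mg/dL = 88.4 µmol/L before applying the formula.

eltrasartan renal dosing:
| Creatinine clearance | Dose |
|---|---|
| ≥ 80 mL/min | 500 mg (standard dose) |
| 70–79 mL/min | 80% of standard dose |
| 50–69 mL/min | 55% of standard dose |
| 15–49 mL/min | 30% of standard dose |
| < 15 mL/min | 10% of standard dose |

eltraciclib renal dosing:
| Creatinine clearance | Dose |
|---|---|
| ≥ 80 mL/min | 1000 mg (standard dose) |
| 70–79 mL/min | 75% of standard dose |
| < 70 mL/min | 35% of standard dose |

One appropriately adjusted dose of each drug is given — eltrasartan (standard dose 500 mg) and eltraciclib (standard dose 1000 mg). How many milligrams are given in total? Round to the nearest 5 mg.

SCr = 282 / 88.4 = 3.19 mg/dL
CrCl = (140 − 74) × 88.2 / (72 × 3.19) × 0.85 = 5821.2 / 229.68 × 0.85 ≈ 21.5 mL/min
CrCl ≈ 22 mL/min.
eltrasartan: 15–49 mL/min → 30% of 500 mg = 150 mg.
eltraciclib: < 70 mL/min → 35% of 1000 mg = 350 mg.
Total = 150 + 350 = 500 mg.

500 mg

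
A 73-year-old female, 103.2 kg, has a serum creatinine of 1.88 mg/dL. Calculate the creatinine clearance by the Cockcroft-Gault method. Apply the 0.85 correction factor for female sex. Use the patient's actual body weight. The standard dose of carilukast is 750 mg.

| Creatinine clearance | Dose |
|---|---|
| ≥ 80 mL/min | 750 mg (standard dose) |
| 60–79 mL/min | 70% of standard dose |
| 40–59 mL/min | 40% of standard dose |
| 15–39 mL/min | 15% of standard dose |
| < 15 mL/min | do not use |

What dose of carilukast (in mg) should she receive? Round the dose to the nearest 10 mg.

300 mg

CrCl = (140 − 73) × 103.2 / (72 × 1.88) × 0.85 = 6914.4 / 135.36 × 0.85 ≈ 43.4 mL/min
CrCl ≈ 43 mL/min → bracket 40–59 mL/min.
40% of 750 mg = 300 mg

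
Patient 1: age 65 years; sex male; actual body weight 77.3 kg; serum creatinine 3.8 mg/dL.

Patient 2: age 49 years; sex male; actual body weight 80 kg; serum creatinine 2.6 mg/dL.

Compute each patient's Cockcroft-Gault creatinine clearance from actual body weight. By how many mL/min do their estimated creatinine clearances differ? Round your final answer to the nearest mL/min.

Patient 1: CrCl = (140 − 65) × 77.3 / (72 × 3.8) = 5797.5 / 273.60 ≈ 21.2 mL/min
Patient 2: CrCl = (140 − 49) × 80 / (72 × 2.6) = 7280.0 / 187.20 ≈ 38.9 mL/min
|21.2 − 38.9| = 17.7 mL/min

18 mL/min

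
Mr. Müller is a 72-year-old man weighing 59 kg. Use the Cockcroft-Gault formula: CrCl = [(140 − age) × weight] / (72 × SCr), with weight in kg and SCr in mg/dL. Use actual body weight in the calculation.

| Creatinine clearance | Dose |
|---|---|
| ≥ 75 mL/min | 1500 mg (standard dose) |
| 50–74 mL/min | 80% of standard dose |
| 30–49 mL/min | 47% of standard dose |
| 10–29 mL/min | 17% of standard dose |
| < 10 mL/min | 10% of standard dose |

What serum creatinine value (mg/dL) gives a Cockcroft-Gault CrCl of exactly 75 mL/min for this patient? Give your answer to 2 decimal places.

0.74 mg/dL

Standard dose requires CrCl ≥ 75 mL/min.
Set (140 − 72) × 59 / (72 × SCr) = 75
SCr = (140 − 72) × 59 / (72 × 75) = 0.743 mg/dL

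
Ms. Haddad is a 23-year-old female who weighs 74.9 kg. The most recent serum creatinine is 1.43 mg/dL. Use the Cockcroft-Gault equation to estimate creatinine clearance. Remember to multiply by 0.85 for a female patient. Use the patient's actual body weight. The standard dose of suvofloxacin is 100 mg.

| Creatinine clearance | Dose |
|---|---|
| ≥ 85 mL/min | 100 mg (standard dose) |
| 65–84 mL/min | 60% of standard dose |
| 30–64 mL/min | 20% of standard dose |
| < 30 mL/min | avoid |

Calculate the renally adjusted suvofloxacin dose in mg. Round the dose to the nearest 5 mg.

60 mg

CrCl = (140 − 23) × 74.9 / (72 × 1.43) × 0.85 = 8763.3 / 102.96 × 0.85 ≈ 72.3 mL/min
CrCl ≈ 72 mL/min → bracket 65–84 mL/min.
60% of 100 mg = 60 mg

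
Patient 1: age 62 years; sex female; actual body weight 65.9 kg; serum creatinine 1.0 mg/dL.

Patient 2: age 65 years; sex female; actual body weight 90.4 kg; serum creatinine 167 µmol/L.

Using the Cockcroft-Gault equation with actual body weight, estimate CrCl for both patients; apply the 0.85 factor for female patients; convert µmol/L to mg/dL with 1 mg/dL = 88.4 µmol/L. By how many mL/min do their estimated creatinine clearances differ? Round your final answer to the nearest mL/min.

18 mL/min

Patient 1: CrCl = (140 − 62) × 65.9 / (72 × 1) × 0.85 = 5140.2 / 72.00 × 0.85 ≈ 60.7 mL/min
Patient 2: SCr = 167 / 88.4 = 1.889 mg/dL
Patient 2: CrCl = (140 − 65) × 90.4 / (72 × 1.889) × 0.85 = 6780.0 / 136.01 × 0.85 ≈ 42.4 mL/min
|60.7 − 42.4| = 18.3 mL/min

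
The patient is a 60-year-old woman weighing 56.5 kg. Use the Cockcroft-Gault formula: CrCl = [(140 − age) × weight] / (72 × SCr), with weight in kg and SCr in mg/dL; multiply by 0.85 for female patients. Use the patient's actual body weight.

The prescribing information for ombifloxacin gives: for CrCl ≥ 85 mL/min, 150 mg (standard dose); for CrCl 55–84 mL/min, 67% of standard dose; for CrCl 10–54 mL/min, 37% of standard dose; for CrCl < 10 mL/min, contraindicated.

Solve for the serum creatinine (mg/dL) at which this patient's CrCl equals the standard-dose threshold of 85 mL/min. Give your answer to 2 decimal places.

Standard dose requires CrCl ≥ 85 mL/min.
Set (140 − 60) × 56.5 × 0.85 / (72 × SCr) = 85
SCr = (140 − 60) × 56.5 × 0.85 / (72 × 85) = 0.628 mg/dL

0.63 mg/dL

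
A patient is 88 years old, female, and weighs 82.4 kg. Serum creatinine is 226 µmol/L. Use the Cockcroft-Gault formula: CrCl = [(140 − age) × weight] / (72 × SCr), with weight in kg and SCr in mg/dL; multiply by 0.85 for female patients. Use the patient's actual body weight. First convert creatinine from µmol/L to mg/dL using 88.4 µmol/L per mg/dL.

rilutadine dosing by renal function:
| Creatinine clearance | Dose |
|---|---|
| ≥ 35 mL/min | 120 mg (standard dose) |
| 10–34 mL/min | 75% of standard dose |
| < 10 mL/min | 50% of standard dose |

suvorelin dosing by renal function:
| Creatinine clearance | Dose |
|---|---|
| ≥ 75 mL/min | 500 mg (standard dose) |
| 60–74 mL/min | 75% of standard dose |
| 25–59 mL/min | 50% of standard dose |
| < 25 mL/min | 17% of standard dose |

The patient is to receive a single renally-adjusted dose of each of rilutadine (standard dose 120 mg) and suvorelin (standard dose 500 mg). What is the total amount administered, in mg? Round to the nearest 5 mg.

175 mg

SCr = 226 / 88.4 = 2.557 mg/dL
CrCl = (140 − 88) × 82.4 / (72 × 2.557) × 0.85 = 4284.8 / 184.10 × 0.85 ≈ 19.8 mL/min
CrCl ≈ 20 mL/min.
rilutadine: 10–34 mL/min → 75% of 120 mg = 90 mg.
suvorelin: < 25 mL/min → 17% of 500 mg = 85 mg.
Total = 90 + 85 = 175 mg.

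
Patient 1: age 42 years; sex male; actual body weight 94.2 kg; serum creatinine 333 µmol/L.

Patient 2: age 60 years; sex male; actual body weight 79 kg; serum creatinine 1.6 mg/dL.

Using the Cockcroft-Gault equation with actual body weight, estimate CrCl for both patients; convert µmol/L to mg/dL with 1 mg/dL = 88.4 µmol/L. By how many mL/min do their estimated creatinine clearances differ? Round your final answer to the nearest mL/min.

21 mL/min

Patient 1: SCr = 333 / 88.4 = 3.767 mg/dL
Patient 1: CrCl = (140 − 42) × 94.2 / (72 × 3.767) = 9231.6 / 271.22 ≈ 34.0 mL/min
Patient 2: CrCl = (140 − 60) × 79 / (72 × 1.6) = 6320.0 / 115.20 ≈ 54.9 mL/min
|34.0 − 54.9| = 20.9 mL/min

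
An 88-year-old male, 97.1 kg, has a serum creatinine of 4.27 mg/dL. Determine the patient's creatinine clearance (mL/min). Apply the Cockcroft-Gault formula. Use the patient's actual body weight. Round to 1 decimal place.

CrCl = (140 − 88) × 97.1 / (72 × 4.27) = 5049.2 / 307.44 ≈ 16.4 mL/min

16.4 mL/min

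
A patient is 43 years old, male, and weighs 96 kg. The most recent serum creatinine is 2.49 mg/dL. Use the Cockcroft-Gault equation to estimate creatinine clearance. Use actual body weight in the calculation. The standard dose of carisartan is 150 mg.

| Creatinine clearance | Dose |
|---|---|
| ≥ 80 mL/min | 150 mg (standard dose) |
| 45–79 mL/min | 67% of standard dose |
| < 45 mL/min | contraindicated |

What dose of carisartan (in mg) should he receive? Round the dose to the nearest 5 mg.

CrCl = (140 − 43) × 96 / (72 × 2.49) = 9312.0 / 179.28 ≈ 51.9 mL/min
CrCl ≈ 52 mL/min → bracket 45–79 mL/min.
67% of 150 mg = 100.5 mg → 100 mg

100 mg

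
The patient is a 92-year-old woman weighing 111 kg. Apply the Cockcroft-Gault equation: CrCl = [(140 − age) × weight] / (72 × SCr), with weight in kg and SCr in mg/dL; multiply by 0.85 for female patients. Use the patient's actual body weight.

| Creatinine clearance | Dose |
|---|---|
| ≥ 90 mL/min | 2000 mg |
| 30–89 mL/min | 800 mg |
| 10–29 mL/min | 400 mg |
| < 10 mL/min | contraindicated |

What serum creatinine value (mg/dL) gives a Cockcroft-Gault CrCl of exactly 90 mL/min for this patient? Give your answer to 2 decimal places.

0.70 mg/dL

Standard dose requires CrCl ≥ 90 mL/min.
Set (140 − 92) × 111 × 0.85 / (72 × SCr) = 90
SCr = (140 − 92) × 111 × 0.85 / (72 × 90) = 0.699 mg/dL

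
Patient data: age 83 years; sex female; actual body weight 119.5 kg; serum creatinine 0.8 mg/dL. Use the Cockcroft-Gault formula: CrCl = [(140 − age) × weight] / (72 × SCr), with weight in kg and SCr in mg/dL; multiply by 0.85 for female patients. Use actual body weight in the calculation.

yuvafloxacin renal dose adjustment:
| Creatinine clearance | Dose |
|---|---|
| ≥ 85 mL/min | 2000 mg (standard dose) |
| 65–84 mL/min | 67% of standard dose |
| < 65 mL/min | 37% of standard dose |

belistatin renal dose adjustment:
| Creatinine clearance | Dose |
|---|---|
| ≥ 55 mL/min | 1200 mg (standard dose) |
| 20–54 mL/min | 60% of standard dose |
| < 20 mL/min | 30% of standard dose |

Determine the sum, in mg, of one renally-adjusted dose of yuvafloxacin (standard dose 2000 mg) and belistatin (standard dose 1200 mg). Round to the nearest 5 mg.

3200 mg

CrCl = (140 − 83) × 119.5 / (72 × 0.8) × 0.85 = 6811.5 / 57.60 × 0.85 ≈ 100.5 mL/min
CrCl ≈ 101 mL/min.
yuvafloxacin: ≥ 85 mL/min → 100% of 2000 mg = 2000 mg.
belistatin: ≥ 55 mL/min → 100% of 1200 mg = 1200 mg.
Total = 2000 + 1200 = 3200 mg.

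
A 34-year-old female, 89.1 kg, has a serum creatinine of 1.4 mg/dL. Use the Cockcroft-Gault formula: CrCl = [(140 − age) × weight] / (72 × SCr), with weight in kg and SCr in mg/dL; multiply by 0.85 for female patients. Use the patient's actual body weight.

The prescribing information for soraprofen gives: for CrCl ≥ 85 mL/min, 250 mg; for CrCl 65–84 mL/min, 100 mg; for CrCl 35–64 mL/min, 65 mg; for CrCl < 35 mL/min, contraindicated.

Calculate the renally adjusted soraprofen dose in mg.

CrCl = (140 − 34) × 89.1 / (72 × 1.4) × 0.85 = 9444.6 / 100.80 × 0.85 ≈ 79.6 mL/min
CrCl ≈ 80 mL/min → bracket 65–84 mL/min.
Dose for this bracket: 100 mg.

100 mg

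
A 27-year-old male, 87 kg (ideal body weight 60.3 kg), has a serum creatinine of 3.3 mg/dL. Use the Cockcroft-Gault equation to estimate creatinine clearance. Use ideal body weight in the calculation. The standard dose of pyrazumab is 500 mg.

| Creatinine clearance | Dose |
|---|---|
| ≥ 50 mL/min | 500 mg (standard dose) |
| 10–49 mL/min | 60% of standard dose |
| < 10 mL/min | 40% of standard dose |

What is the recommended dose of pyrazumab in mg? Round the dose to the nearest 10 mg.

CrCl = (140 − 27) × 60.3 / (72 × 3.3) = 6813.9 / 237.60 ≈ 28.7 mL/min
CrCl ≈ 29 mL/min → bracket 10–49 mL/min.
60% of 500 mg = 300 mg

300 mg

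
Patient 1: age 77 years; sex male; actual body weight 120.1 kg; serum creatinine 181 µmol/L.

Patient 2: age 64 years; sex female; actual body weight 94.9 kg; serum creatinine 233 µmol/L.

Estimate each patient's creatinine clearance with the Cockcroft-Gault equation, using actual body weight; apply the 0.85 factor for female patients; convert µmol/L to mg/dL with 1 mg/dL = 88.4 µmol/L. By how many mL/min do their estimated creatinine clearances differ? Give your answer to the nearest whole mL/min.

19 mL/min

Patient 1: SCr = 181 / 88.4 = 2.048 mg/dL
Patient 1: CrCl = (140 − 77) × 120.1 / (72 × 2.048) = 7566.3 / 147.46 ≈ 51.3 mL/min
Patient 2: SCr = 233 / 88.4 = 2.636 mg/dL
Patient 2: CrCl = (140 − 64) × 94.9 / (72 × 2.636) × 0.85 = 7212.4 / 189.79 × 0.85 ≈ 32.3 mL/min
|51.3 − 32.3| = 19.0 mL/min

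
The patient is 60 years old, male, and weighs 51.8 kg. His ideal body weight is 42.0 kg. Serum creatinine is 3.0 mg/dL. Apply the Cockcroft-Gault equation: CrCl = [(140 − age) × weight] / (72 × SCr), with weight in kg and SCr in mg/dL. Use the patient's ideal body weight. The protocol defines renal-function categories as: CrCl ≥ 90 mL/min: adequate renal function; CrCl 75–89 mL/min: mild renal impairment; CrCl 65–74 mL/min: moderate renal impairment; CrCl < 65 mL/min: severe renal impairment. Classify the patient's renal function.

severe renal impairment

CrCl = (140 − 60) × 42 / (72 × 3) = 3360.0 / 216.00 ≈ 15.6 mL/min
16 mL/min falls in the 'severe renal impairment' range.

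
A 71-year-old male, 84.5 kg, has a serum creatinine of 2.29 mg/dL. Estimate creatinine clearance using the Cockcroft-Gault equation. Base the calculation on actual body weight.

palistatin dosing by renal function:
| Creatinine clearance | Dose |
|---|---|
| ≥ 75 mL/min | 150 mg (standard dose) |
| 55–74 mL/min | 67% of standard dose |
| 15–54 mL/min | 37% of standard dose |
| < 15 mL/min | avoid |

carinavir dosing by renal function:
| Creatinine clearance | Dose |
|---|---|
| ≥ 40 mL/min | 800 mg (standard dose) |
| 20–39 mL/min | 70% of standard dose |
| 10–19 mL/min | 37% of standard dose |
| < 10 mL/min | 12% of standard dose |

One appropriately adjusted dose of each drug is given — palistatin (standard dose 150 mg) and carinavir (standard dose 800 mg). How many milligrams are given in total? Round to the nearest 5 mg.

CrCl = (140 − 71) × 84.5 / (72 × 2.29) = 5830.5 / 164.88 ≈ 35.4 mL/min
CrCl ≈ 35 mL/min.
palistatin: 15–54 mL/min → 37% of 150 mg = 55.5 mg.
carinavir: 20–39 mL/min → 70% of 800 mg = 560 mg.
Total = 55.5 + 560 = 615.5 mg.

615 mg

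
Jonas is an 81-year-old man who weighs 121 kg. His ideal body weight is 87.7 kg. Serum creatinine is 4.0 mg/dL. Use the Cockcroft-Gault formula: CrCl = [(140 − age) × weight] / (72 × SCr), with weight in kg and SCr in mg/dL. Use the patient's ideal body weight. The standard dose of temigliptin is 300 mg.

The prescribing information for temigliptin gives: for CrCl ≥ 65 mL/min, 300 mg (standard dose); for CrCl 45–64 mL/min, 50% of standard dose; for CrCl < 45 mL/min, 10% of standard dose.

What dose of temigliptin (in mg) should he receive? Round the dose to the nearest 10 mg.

30 mg

CrCl = (140 − 81) × 87.7 / (72 × 4) = 5174.3 / 288.00 ≈ 18.0 mL/min
CrCl ≈ 18 mL/min → bracket < 45 mL/min.
10% of 300 mg = 30 mg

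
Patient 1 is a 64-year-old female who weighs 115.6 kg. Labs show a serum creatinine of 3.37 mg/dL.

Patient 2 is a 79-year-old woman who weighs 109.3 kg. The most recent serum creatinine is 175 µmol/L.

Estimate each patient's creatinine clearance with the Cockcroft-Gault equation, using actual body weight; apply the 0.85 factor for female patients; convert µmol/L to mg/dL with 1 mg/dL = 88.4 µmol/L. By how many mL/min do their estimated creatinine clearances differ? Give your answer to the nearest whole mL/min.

9 mL/min

Patient 1: CrCl = (140 − 64) × 115.6 / (72 × 3.37) × 0.85 = 8785.6 / 242.64 × 0.85 ≈ 30.8 mL/min
Patient 2: SCr = 175 / 88.4 = 1.98 mg/dL
Patient 2: CrCl = (140 − 79) × 109.3 / (72 × 1.98) × 0.85 = 6667.3 / 142.56 × 0.85 ≈ 39.8 mL/min
|30.8 − 39.8| = 9.0 mL/min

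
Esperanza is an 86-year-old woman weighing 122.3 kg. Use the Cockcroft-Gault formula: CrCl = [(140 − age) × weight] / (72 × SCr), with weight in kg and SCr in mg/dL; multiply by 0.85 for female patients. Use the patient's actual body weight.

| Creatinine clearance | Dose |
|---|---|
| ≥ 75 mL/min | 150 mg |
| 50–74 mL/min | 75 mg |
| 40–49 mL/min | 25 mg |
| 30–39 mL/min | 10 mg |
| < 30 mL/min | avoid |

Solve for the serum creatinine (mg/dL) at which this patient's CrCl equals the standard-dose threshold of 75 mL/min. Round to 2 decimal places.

Standard dose requires CrCl ≥ 75 mL/min.
Set (140 − 86) × 122.3 × 0.85 / (72 × SCr) = 75
SCr = (140 − 86) × 122.3 × 0.85 / (72 × 75) = 1.040 mg/dL

1.04 mg/dL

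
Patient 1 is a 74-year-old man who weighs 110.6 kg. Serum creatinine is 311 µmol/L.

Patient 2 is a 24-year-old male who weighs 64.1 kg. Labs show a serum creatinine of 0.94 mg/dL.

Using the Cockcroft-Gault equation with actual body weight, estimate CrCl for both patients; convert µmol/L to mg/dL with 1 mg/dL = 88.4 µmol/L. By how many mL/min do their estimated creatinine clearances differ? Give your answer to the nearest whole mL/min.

81 mL/min

Patient 1: SCr = 311 / 88.4 = 3.518 mg/dL
Patient 1: CrCl = (140 − 74) × 110.6 / (72 × 3.518) = 7299.6 / 253.30 ≈ 28.8 mL/min
Patient 2: CrCl = (140 − 24) × 64.1 / (72 × 0.94) = 7435.6 / 67.68 ≈ 109.9 mL/min
|28.8 − 109.9| = 81.1 mL/min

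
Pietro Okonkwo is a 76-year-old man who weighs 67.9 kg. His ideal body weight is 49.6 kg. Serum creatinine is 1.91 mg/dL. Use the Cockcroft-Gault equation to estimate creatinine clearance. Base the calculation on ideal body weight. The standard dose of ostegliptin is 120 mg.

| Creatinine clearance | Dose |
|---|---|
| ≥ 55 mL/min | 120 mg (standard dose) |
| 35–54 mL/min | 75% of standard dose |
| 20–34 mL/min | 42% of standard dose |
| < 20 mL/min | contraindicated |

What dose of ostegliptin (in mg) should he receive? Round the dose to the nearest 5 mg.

50 mg

CrCl = (140 − 76) × 49.6 / (72 × 1.91) = 3174.4 / 137.52 ≈ 23.1 mL/min
CrCl ≈ 23 mL/min → bracket 20–34 mL/min.
42% of 120 mg = 50.4 mg → 50 mg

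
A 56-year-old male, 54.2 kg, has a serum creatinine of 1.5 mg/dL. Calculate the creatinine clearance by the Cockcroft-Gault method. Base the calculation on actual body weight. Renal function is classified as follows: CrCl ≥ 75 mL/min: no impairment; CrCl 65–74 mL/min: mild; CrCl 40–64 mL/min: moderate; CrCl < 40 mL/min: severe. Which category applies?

CrCl = (140 − 56) × 54.2 / (72 × 1.5) = 4552.8 / 108.00 ≈ 42.2 mL/min
42 mL/min falls in the 'moderate' range.

moderate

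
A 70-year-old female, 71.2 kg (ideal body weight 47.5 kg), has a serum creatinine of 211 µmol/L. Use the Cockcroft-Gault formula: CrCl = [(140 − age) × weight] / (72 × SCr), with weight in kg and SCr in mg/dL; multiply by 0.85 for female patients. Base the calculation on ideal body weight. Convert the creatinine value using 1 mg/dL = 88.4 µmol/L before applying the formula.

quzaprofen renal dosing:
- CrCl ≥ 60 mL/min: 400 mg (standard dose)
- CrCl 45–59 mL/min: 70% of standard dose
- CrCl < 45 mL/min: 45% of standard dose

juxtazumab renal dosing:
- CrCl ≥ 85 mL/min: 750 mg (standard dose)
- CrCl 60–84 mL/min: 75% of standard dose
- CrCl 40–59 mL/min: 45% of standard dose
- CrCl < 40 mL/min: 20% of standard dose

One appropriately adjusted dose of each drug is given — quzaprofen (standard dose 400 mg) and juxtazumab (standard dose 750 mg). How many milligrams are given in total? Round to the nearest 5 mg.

SCr = 211 / 88.4 = 2.387 mg/dL
CrCl = (140 − 70) × 47.5 / (72 × 2.387) × 0.85 = 3325.0 / 171.86 × 0.85 ≈ 16.4 mL/min
CrCl ≈ 16 mL/min.
quzaprofen: < 45 mL/min → 45% of 400 mg = 180 mg.
juxtazumab: < 40 mL/min → 20% of 750 mg = 150 mg.
Total = 180 + 150 = 330 mg.

330 mg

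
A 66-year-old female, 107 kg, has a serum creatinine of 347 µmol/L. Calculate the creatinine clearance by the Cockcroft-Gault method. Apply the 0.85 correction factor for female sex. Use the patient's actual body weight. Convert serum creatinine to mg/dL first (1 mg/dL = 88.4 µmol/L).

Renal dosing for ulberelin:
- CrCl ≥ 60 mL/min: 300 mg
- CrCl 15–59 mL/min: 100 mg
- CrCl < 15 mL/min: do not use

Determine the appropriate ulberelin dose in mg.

100 mg

SCr = 347 / 88.4 = 3.925 mg/dL
CrCl = (140 − 66) × 107 / (72 × 3.925) × 0.85 = 7918.0 / 282.60 × 0.85 ≈ 23.8 mL/min
CrCl ≈ 24 mL/min → bracket 15–59 mL/min.
Dose for this bracket: 100 mg.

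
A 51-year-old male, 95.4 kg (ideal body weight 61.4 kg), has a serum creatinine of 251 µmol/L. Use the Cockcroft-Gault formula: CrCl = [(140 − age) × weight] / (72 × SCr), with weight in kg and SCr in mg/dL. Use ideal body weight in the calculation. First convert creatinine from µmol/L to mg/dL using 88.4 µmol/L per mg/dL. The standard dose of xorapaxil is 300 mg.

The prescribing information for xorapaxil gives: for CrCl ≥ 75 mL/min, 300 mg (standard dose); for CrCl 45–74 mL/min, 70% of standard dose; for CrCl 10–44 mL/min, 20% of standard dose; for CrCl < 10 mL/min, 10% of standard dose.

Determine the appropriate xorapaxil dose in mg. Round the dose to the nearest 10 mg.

60 mg

SCr = 251 / 88.4 = 2.839 mg/dL
CrCl = (140 − 51) × 61.4 / (72 × 2.839) = 5464.6 / 204.41 ≈ 26.7 mL/min
CrCl ≈ 27 mL/min → bracket 10–44 mL/min.
20% of 300 mg = 60 mg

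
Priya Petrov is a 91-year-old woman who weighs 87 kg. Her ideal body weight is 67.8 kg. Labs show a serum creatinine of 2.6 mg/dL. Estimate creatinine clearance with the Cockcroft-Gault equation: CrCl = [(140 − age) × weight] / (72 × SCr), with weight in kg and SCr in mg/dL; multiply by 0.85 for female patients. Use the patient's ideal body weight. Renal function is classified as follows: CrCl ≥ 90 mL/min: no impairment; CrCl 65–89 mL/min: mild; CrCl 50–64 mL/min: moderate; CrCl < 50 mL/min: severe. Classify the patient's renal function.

severe

CrCl = (140 − 91) × 67.8 / (72 × 2.6) × 0.85 = 3322.2 / 187.20 × 0.85 ≈ 15.1 mL/min
15 mL/min falls in the 'severe' range.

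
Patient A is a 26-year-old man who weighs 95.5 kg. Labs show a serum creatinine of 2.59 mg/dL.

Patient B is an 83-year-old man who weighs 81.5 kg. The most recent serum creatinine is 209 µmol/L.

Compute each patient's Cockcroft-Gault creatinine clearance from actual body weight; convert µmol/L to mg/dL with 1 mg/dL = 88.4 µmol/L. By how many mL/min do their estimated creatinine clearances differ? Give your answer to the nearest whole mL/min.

Patient A: CrCl = (140 − 26) × 95.5 / (72 × 2.59) = 10887.0 / 186.48 ≈ 58.4 mL/min
Patient B: SCr = 209 / 88.4 = 2.364 mg/dL
Patient B: CrCl = (140 − 83) × 81.5 / (72 × 2.364) = 4645.5 / 170.21 ≈ 27.3 mL/min
|58.4 − 27.3| = 31.1 mL/min

31 mL/min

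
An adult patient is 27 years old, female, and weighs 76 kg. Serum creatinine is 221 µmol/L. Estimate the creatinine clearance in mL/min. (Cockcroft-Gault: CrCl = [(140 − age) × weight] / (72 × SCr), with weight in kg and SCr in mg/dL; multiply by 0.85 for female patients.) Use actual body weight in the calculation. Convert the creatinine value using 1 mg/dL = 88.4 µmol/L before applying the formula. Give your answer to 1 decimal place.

40.6 mL/min

SCr = 221 / 88.4 = 2.5 mg/dL
CrCl = (140 − 27) × 76 / (72 × 2.5) × 0.85 = 8588.0 / 180.00 × 0.85 ≈ 40.6 mL/min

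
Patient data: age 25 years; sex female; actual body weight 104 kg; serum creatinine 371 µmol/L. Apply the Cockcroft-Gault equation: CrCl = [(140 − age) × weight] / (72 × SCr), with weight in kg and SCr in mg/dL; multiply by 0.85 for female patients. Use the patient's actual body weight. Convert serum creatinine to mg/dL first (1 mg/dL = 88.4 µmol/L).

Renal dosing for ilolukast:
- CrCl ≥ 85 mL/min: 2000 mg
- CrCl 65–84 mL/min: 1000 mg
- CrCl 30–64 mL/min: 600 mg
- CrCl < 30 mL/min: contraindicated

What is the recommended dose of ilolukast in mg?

600 mg

SCr = 371 / 88.4 = 4.197 mg/dL
CrCl = (140 − 25) × 104 / (72 × 4.197) × 0.85 = 11960.0 / 302.18 × 0.85 ≈ 33.6 mL/min
CrCl ≈ 34 mL/min → bracket 30–64 mL/min.
Dose for this bracket: 600 mg.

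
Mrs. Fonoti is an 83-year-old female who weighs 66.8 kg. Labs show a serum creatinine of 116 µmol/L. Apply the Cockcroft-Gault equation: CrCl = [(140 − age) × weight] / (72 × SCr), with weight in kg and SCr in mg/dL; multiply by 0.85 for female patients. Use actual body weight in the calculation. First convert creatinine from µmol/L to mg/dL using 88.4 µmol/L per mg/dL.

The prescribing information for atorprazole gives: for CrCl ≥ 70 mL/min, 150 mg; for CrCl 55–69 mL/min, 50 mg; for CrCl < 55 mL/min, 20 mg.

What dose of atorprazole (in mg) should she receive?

SCr = 116 / 88.4 = 1.312 mg/dL
CrCl = (140 − 83) × 66.8 / (72 × 1.312) × 0.85 = 3807.6 / 94.46 × 0.85 ≈ 34.3 mL/min
CrCl ≈ 34 mL/min → bracket < 55 mL/min.
Dose for this bracket: 20 mg.

20 mg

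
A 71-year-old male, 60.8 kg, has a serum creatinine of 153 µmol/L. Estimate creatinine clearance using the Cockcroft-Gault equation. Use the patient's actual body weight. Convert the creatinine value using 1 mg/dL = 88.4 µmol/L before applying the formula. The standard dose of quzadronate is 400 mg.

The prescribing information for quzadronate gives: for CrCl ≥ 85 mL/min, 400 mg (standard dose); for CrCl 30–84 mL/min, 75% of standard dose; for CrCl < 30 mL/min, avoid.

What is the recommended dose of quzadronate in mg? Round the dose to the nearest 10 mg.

SCr = 153 / 88.4 = 1.731 mg/dL
CrCl = (140 − 71) × 60.8 / (72 × 1.731) = 4195.2 / 124.63 ≈ 33.7 mL/min
CrCl ≈ 34 mL/min → bracket 30–84 mL/min.
75% of 400 mg = 300 mg

300 mg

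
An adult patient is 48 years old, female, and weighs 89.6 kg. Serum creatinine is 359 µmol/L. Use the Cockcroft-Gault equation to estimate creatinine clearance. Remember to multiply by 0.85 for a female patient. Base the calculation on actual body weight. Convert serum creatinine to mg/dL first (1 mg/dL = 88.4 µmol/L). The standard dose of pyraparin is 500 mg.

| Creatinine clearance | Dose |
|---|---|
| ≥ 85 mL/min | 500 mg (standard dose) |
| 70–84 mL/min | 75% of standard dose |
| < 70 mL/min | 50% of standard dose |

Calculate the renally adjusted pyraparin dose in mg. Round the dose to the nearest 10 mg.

250 mg

SCr = 359 / 88.4 = 4.061 mg/dL
CrCl = (140 − 48) × 89.6 / (72 × 4.061) × 0.85 = 8243.2 / 292.39 × 0.85 ≈ 24.0 mL/min
CrCl ≈ 24 mL/min → bracket < 70 mL/min.
50% of 500 mg = 250 mg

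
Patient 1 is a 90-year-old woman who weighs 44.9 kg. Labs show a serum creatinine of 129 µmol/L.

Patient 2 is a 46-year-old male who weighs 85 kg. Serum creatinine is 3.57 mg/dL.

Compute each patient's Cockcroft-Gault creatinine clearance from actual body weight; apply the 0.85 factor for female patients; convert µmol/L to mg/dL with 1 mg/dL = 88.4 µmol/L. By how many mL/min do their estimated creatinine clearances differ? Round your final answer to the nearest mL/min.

13 mL/min

Patient 1: SCr = 129 / 88.4 = 1.459 mg/dL
Patient 1: CrCl = (140 − 90) × 44.9 / (72 × 1.459) × 0.85 = 2245.0 / 105.05 × 0.85 ≈ 18.2 mL/min
Patient 2: CrCl = (140 − 46) × 85 / (72 × 3.57) = 7990.0 / 257.04 ≈ 31.1 mL/min
|18.2 − 31.1| = 12.9 mL/min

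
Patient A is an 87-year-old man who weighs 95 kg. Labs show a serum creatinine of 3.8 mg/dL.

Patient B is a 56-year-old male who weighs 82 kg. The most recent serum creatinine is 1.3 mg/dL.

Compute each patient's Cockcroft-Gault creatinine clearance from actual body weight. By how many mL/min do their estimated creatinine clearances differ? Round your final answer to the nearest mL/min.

Patient A: CrCl = (140 − 87) × 95 / (72 × 3.8) = 5035.0 / 273.60 ≈ 18.4 mL/min
Patient B: CrCl = (140 − 56) × 82 / (72 × 1.3) = 6888.0 / 93.60 ≈ 73.6 mL/min
|18.4 − 73.6| = 55.2 mL/min

55 mL/min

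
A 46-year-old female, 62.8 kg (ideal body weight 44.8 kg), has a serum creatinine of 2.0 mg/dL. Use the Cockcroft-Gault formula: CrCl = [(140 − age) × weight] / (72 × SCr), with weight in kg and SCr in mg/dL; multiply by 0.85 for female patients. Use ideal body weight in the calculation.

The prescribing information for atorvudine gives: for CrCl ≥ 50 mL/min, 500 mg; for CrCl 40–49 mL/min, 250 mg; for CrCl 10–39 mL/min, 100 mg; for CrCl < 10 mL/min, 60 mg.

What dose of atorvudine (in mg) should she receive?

100 mg

CrCl = (140 − 46) × 44.8 / (72 × 2) × 0.85 = 4211.2 / 144.00 × 0.85 ≈ 24.9 mL/min
CrCl ≈ 25 mL/min → bracket 10–39 mL/min.
Dose for this bracket: 100 mg.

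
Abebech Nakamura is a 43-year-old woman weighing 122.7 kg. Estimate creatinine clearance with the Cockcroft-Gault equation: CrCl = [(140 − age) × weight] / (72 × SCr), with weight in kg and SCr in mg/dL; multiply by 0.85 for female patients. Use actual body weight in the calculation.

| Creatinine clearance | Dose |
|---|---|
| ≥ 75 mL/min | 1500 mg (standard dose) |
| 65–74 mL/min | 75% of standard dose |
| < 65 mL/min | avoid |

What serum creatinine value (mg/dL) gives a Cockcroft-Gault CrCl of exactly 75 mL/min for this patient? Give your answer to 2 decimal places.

Standard dose requires CrCl ≥ 75 mL/min.
Set (140 − 43) × 122.7 × 0.85 / (72 × SCr) = 75
SCr = (140 − 43) × 122.7 × 0.85 / (72 × 75) = 1.873 mg/dL

1.87 mg/dL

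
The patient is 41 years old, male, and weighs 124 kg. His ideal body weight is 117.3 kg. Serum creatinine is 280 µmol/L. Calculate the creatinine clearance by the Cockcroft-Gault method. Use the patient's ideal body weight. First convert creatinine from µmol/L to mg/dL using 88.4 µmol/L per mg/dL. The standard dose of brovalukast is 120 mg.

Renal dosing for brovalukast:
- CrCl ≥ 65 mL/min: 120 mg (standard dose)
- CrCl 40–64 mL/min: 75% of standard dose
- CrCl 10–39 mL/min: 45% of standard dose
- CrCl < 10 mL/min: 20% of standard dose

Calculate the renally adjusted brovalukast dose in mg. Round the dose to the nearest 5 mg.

SCr = 280 / 88.4 = 3.167 mg/dL
CrCl = (140 − 41) × 117.3 / (72 × 3.167) = 11612.7 / 228.02 ≈ 50.9 mL/min
CrCl ≈ 51 mL/min → bracket 40–64 mL/min.
75% of 120 mg = 90 mg

90 mg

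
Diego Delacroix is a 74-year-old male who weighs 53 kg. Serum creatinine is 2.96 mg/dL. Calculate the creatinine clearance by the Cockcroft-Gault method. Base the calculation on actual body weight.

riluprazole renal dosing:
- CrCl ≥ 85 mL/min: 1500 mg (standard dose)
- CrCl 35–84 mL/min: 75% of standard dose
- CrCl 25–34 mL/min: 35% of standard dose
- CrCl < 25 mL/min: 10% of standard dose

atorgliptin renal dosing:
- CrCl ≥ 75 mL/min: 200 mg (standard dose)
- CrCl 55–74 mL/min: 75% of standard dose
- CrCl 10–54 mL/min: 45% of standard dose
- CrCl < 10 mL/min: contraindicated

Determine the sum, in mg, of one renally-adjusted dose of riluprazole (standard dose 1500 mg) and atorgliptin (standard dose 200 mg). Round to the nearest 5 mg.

CrCl = (140 − 74) × 53 / (72 × 2.96) = 3498.0 / 213.12 ≈ 16.4 mL/min
CrCl ≈ 16 mL/min.
riluprazole: < 25 mL/min → 10% of 1500 mg = 150 mg.
atorgliptin: 10–54 mL/min → 45% of 200 mg = 90 mg.
Total = 150 + 90 = 240 mg.

240 mg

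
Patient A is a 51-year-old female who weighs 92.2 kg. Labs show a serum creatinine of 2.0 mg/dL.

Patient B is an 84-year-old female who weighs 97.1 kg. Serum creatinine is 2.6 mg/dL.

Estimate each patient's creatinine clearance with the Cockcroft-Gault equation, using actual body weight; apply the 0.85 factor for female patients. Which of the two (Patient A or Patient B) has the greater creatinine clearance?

Patient A: CrCl = (140 − 51) × 92.2 / (72 × 2) × 0.85 = 8205.8 / 144.00 × 0.85 ≈ 48.4 mL/min
Patient B: CrCl = (140 − 84) × 97.1 / (72 × 2.6) × 0.85 = 5437.6 / 187.20 × 0.85 ≈ 24.7 mL/min
48.4 vs 24.7 mL/min → Patient A is higher.

Patient A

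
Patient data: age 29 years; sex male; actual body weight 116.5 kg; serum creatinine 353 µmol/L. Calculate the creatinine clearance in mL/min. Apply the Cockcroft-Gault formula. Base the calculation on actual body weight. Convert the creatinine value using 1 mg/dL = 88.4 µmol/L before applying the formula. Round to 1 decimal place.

SCr = 353 / 88.4 = 3.993 mg/dL
CrCl = (140 − 29) × 116.5 / (72 × 3.993) = 12931.5 / 287.50 ≈ 45.0 mL/min

45.0 mL/min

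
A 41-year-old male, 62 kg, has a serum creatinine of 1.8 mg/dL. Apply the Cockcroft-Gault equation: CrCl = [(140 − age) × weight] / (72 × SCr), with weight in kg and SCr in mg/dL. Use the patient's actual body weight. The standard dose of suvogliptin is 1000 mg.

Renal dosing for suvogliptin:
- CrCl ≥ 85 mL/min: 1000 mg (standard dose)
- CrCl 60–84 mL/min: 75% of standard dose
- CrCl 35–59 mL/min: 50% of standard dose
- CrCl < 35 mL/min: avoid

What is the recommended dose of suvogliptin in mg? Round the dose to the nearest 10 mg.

500 mg

CrCl = (140 − 41) × 62 / (72 × 1.8) = 6138.0 / 129.60 ≈ 47.4 mL/min
CrCl ≈ 47 mL/min → bracket 35–59 mL/min.
50% of 1000 mg = 500 mg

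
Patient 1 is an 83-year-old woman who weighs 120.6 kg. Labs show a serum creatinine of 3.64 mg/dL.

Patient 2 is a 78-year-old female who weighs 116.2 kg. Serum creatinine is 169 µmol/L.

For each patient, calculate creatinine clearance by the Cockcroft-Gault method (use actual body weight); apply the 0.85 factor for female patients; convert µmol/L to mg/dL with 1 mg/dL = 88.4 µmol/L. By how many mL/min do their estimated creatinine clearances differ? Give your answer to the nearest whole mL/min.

22 mL/min

Patient 1: CrCl = (140 − 83) × 120.6 / (72 × 3.64) × 0.85 = 6874.2 / 262.08 × 0.85 ≈ 22.3 mL/min
Patient 2: SCr = 169 / 88.4 = 1.912 mg/dL
Patient 2: CrCl = (140 − 78) × 116.2 / (72 × 1.912) × 0.85 = 7204.4 / 137.66 × 0.85 ≈ 44.5 mL/min
|22.3 − 44.5| = 22.2 mL/min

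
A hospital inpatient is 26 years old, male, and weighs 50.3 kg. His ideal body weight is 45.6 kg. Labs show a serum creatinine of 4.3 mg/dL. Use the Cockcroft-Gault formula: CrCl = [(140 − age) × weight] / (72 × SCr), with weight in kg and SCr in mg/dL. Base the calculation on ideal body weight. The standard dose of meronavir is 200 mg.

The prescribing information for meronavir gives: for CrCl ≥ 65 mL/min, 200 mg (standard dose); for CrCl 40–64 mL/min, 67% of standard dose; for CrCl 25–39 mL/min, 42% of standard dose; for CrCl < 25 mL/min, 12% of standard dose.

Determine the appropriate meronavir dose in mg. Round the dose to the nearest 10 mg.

20 mg

CrCl = (140 − 26) × 45.6 / (72 × 4.3) = 5198.4 / 309.60 ≈ 16.8 mL/min
CrCl ≈ 17 mL/min → bracket < 25 mL/min.
12% of 200 mg = 24 mg → 20 mg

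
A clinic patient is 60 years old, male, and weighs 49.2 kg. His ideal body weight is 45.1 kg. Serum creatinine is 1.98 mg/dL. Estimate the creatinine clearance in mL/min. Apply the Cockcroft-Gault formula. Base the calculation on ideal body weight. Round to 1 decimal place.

25.3 mL/min

CrCl = (140 − 60) × 45.1 / (72 × 1.98) = 3608.0 / 142.56 ≈ 25.3 mL/min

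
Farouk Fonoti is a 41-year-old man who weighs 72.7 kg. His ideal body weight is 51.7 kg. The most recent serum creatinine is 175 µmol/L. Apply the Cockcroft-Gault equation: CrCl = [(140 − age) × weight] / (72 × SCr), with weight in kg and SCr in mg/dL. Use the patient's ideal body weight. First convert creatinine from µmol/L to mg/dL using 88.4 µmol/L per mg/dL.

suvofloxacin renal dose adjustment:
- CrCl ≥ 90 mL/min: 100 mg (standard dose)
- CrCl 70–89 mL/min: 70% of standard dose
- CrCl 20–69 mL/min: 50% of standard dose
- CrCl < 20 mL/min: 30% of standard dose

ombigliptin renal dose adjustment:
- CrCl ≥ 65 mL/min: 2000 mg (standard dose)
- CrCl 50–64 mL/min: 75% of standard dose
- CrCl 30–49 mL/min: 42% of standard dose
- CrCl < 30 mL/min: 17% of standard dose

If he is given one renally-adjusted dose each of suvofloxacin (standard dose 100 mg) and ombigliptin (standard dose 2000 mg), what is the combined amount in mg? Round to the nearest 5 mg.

SCr = 175 / 88.4 = 1.98 mg/dL
CrCl = (140 − 41) × 51.7 / (72 × 1.98) = 5118.3 / 142.56 ≈ 35.9 mL/min
CrCl ≈ 36 mL/min.
suvofloxacin: 20–69 mL/min → 50% of 100 mg = 50 mg.
ombigliptin: 30–49 mL/min → 42% of 2000 mg = 840 mg.
Total = 50 + 840 = 890 mg.

890 mg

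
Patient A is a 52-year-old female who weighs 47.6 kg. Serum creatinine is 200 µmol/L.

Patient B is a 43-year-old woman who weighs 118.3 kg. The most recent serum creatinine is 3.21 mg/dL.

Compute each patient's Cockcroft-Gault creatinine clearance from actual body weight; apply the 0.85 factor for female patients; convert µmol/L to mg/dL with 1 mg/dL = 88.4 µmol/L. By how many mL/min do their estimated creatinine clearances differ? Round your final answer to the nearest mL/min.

Patient A: SCr = 200 / 88.4 = 2.262 mg/dL
Patient A: CrCl = (140 − 52) × 47.6 / (72 × 2.262) × 0.85 = 4188.8 / 162.86 × 0.85 ≈ 21.9 mL/min
Patient B: CrCl = (140 − 43) × 118.3 / (72 × 3.21) × 0.85 = 11475.1 / 231.12 × 0.85 ≈ 42.2 mL/min
|21.9 − 42.2| = 20.3 mL/min

20 mL/min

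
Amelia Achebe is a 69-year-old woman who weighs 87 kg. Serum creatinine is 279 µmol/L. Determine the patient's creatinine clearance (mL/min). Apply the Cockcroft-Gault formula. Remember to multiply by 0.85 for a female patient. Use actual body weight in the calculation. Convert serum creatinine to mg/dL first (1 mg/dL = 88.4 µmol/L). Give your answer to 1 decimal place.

SCr = 279 / 88.4 = 3.156 mg/dL
CrCl = (140 − 69) × 87 / (72 × 3.156) × 0.85 = 6177.0 / 227.23 × 0.85 ≈ 23.1 mL/min

23.1 mL/min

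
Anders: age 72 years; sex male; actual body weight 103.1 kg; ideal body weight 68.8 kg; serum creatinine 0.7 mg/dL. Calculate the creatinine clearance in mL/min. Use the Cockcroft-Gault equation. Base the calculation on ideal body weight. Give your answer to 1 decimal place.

92.8 mL/min

CrCl = (140 − 72) × 68.8 / (72 × 0.7) = 4678.4 / 50.40 ≈ 92.8 mL/min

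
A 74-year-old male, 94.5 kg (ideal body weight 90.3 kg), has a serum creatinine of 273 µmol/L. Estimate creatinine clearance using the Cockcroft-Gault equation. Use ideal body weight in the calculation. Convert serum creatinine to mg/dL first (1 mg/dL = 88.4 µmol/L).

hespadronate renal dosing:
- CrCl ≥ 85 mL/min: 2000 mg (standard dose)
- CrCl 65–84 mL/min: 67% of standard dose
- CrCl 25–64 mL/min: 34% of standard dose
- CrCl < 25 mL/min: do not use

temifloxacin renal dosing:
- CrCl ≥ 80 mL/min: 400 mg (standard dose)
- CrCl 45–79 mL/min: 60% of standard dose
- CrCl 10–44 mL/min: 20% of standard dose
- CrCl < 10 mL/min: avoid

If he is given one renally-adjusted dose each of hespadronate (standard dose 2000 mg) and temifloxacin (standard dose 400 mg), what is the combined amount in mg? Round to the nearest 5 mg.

SCr = 273 / 88.4 = 3.088 mg/dL
CrCl = (140 − 74) × 90.3 / (72 × 3.088) = 5959.8 / 222.34 ≈ 26.8 mL/min
CrCl ≈ 27 mL/min.
hespadronate: 25–64 mL/min → 34% of 2000 mg = 680 mg.
temifloxacin: 10–44 mL/min → 20% of 400 mg = 80 mg.
Total = 680 + 80 = 760 mg.

760 mg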